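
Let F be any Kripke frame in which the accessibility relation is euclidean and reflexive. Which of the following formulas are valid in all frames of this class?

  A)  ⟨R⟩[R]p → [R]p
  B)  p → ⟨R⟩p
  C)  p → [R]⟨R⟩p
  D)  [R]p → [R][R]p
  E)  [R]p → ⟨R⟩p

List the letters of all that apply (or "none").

A, B, C, D, E

A reflexive euclidean relation is also symmetric (from wRw and wRv the euclidean condition gives vRw) and hence transitive; it is an equivalence relation.
(A) ⟨R⟩[R]p → [R]p is the dual of axiom 5; it is valid on a frame exactly when R is euclidean. Every such R is euclidean, so valid.
(B) p → ⟨R⟩p (the dual of axiom T) characterises the reflexive frames. Every such R is reflexive — valid.
(C) p → [R]⟨R⟩p is axiom B; it is valid on a frame exactly when R is symmetric. Every such R is symmetric, so valid.
(D) [R]p → [R][R]p is axiom 4, which corresponds to transitivity. Every such R is transitive — valid.
(E) [R]p → ⟨R⟩p is axiom D; it is valid on a frame exactly when R is serial. Every such R is serial, so valid.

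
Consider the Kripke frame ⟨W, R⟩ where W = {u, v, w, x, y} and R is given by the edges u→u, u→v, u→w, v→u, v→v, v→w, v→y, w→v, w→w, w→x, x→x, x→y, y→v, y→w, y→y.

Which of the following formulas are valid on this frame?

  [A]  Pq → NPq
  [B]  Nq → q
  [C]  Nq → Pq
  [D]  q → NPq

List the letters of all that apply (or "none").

B, C

R is reflexive: each world relates to itself.
R is not symmetric: u R w but not w R u.
R is not euclidean: u R w and u R u but not w R u.
R is serial: every world has an R-successor.
(A) Pq → NPq is axiom 5, which corresponds to the euclidean property. R is not euclidean — not valid.
(B) axiom T: valid iff R is reflexive. R is reflexive — valid.
(C) Nq → Pq is axiom D; it is valid on a frame exactly when R is serial. R is serial, so valid.
(D) q → NPq (axiom B) characterises the symmetric frames. R is not symmetric — not valid.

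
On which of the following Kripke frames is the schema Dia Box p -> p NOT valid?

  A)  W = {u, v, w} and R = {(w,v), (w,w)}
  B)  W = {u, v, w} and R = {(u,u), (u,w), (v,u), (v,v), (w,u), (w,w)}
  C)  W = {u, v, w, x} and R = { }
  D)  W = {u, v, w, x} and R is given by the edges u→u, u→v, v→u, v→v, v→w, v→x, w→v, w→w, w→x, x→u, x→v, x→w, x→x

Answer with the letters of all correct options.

The schema Dia Box p -> p is the dual of axiom B; it is valid on a frame iff R is symmetric.
(A) R is not symmetric (w R v but not v R w), so the schema fails here.
(B) R is not symmetric (v R u but not u R v), so the schema fails here.
(C) R is symmetric (every R-edge is matched by its reverse), so the schema is valid here.
(D) R is not symmetric (x R u but not u R x), so the schema fails here.

A, B, D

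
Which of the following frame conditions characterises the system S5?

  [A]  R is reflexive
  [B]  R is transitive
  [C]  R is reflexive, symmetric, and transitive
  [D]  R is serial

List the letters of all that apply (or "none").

C

(A) this class determines T (= KT), not S5.
(B) this class determines K4, not S5.
(C) S5 is sound and complete for exactly this class.
(D) this class determines D, not S5.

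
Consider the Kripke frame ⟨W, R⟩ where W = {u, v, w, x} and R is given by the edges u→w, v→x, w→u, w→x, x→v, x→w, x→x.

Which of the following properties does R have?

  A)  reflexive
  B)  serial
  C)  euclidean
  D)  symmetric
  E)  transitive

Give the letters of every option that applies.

B, D

(A) not reflexive: not u R u.
(B) serial: every world has an R-successor.
(C) not euclidean: w R u and w R x but not u R x.
(D) symmetric: every R-edge is matched by its reverse.
(E) not transitive: u R w and w R u but not u R u.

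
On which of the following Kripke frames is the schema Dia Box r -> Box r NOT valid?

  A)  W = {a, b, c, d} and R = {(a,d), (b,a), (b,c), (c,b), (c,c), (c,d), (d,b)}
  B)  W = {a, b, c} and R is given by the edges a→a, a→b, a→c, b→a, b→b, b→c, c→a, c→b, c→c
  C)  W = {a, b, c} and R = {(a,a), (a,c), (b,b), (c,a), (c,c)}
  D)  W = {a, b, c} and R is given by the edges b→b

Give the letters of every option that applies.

A

The schema Dia Box r -> Box r is the dual of axiom 5; it is valid on a frame iff R is euclidean.
(A) R is not euclidean (b R a and b R c but not a R c), so the schema fails here.
(B) R is euclidean (any two R-successors of the same world are R-related), so the schema is valid here.
(C) R is euclidean (any two R-successors of the same world are R-related), so the schema is valid here.
(D) R is euclidean (any two R-successors of the same world are R-related), so the schema is valid here.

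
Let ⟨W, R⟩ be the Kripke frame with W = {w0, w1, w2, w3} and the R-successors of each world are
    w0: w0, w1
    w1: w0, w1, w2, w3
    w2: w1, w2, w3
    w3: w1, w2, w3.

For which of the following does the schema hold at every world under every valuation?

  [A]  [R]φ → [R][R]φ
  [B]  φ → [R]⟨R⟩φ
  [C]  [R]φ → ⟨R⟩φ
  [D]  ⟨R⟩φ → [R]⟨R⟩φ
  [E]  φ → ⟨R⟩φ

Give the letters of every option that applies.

R is reflexive: each world relates to itself.
R is symmetric: every R-edge is matched by its reverse.
R is not transitive: w0 R w1 and w1 R w2 but not w0 R w2.
R is not euclidean: w1 R w0 and w1 R w2 but not w0 R w2.
R is serial: every world has an R-successor.
(A) [R]φ → [R][R]φ is axiom 4, which corresponds to transitivity. R is not transitive — not valid.
(B) axiom B: valid iff R is symmetric. R is symmetric — valid.
(C) [R]φ → ⟨R⟩φ (axiom D) characterises the serial frames. R is serial — valid.
(D) ⟨R⟩φ → [R]⟨R⟩φ is axiom 5, which corresponds to the euclidean property. R is not euclidean — not valid.
(E) φ → ⟨R⟩φ is the dual of axiom T; it is valid on a frame exactly when R is reflexive. R is reflexive, so valid.

B, C, E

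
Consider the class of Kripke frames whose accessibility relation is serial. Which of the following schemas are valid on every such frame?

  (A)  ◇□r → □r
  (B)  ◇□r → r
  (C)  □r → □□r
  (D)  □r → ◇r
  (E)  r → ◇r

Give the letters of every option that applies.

(A) ◇□r → □r (the dual of axiom 5) characterises the euclidean frames. Such an R need not be euclidean — not valid.
(B) the dual of axiom B: valid iff R is symmetric. Such an R need not be symmetric — not valid.
(C) □r → □□r is axiom 4, which corresponds to transitivity. Such an R need not be transitive — not valid.
(D) □r → ◇r (axiom D) characterises the serial frames. Every such R is serial — valid.
(E) the dual of axiom T: valid iff R is reflexive. Such an R need not be reflexive — not valid.

D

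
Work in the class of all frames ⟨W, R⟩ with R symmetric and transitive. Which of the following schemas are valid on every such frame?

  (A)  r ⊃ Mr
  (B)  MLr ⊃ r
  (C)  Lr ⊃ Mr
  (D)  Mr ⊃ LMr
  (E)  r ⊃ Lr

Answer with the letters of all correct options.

B, D

A symmetric transitive relation is euclidean (uRv and uRw give vRu by symmetry, then vRw by transitivity).
(A) r ⊃ Mr is the dual of axiom T, which corresponds to reflexivity. Such an R need not be reflexive — not valid.
(B) MLr ⊃ r is the dual of axiom B, which corresponds to symmetry. Every such R is symmetric — valid.
(C) axiom D: valid iff R is serial. Such an R need not be serial — not valid.
(D) Mr ⊃ LMr is axiom 5; it is valid on a frame exactly when R is euclidean. Every such R is euclidean, so valid.
(E) r ⊃ Lr (equivalent to ◇p→p) corresponds to R being a subset of the identity. Such an R need not be a subset of the identity, so not valid.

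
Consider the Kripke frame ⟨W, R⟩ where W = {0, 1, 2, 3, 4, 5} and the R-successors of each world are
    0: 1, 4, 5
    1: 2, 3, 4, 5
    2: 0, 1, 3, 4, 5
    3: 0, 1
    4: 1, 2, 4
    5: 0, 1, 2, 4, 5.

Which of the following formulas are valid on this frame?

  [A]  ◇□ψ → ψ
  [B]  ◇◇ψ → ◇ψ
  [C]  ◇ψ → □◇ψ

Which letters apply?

none

R is not symmetric: 0 R 1 but not 1 R 0.
R is not transitive: 0 R 1 and 1 R 2 but not 0 R 2.
R is not euclidean: 0 R 4 and 0 R 5 but not 4 R 5.
(A) ◇□ψ → ψ (the dual of axiom B) characterises the symmetric frames. R is not symmetric — not valid.
(B) ◇◇ψ → ◇ψ (the dual of axiom 4) characterises the transitive frames. R is not transitive — not valid.
(C) ◇ψ → □◇ψ (axiom 5) characterises the euclidean frames. R is not euclidean — not valid.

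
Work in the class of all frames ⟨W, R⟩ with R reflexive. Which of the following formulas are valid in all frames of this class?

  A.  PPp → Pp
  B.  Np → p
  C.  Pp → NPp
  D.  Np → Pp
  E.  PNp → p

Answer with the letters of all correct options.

B, D

A reflexive relation is serial.
(A) PPp → Pp (the dual of axiom 4) characterises the transitive frames. Such an R need not be transitive — not valid.
(B) Np → p is axiom T, which corresponds to reflexivity. Every such R is reflexive — valid.
(C) axiom 5: valid iff R is euclidean. Such an R need not be euclidean — not valid.
(D) Np → Pp (axiom D) characterises the serial frames. Every such R is serial — valid.
(E) PNp → p is the dual of axiom B; it is valid on a frame exactly when R is symmetric. Such an R need not be symmetric, so not valid.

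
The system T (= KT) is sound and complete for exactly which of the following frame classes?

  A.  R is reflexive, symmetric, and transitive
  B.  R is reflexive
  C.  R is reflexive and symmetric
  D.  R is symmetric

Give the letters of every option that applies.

B

(A) this class determines S5, not T (= KT).
(B) T (= KT) is sound and complete for exactly this class.
(C) this class determines B (= KTB), not T (= KT).
(D) this class determines KB, not T (= KT).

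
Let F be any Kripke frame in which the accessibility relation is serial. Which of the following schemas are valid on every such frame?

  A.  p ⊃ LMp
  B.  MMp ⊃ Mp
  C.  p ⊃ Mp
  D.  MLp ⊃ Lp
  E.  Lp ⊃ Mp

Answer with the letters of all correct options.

(A) p ⊃ LMp is axiom B, which corresponds to symmetry. Such an R need not be symmetric — not valid.
(B) the dual of axiom 4: valid iff R is transitive. Such an R need not be transitive — not valid.
(C) p ⊃ Mp (the dual of axiom T) characterises the reflexive frames. Such an R need not be reflexive — not valid.
(D) MLp ⊃ Lp (the dual of axiom 5) characterises the euclidean frames. Such an R need not be euclidean — not valid.
(E) Lp ⊃ Mp is axiom D; it is valid on a frame exactly when R is serial. Every such R is serial, so valid.

E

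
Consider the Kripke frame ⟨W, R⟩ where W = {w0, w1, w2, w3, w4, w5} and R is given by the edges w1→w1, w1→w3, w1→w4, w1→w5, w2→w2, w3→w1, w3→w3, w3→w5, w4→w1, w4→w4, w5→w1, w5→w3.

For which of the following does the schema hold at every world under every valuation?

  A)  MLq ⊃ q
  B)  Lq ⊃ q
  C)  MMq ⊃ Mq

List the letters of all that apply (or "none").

R is not reflexive: not w0 R w0.
R is symmetric: every R-edge is matched by its reverse.
R is not transitive: w3 R w1 and w1 R w4 but not w3 R w4.
(A) MLq ⊃ q is the dual of axiom B, which corresponds to symmetry. R is symmetric — valid.
(B) axiom T: valid iff R is reflexive. R is not reflexive — not valid.
(C) MMq ⊃ Mq is the dual of axiom 4, which corresponds to transitivity. R is not transitive — not valid.

A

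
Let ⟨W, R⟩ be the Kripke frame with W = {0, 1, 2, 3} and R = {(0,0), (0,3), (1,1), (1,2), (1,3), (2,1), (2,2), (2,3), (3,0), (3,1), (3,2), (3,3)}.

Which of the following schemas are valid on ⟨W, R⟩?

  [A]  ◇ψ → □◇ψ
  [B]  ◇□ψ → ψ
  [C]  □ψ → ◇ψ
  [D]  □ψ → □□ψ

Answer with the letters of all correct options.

R is symmetric: every R-edge is matched by its reverse.
R is not transitive: 0 R 3 and 3 R 1 but not 0 R 1.
R is not euclidean: 3 R 0 and 3 R 1 but not 0 R 1.
R is serial: every world has an R-successor.
(A) ◇ψ → □◇ψ is axiom 5; it is valid on a frame exactly when R is euclidean. R is not euclidean, so not valid.
(B) ◇□ψ → ψ (the dual of axiom B) characterises the symmetric frames. R is symmetric — valid.
(C) □ψ → ◇ψ (axiom D) characterises the serial frames. R is serial — valid.
(D) □ψ → □□ψ is axiom 4, which corresponds to transitivity. R is not transitive — not valid.

B, C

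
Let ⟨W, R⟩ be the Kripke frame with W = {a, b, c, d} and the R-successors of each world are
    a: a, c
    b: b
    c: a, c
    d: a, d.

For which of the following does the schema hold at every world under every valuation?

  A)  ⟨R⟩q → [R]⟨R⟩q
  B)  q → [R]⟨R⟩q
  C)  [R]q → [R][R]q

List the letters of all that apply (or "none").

R is not symmetric: d R a but not a R d.
R is not transitive: d R a and a R c but not d R c.
R is not euclidean: d R a and d R d but not a R d.
(A) ⟨R⟩q → [R]⟨R⟩q is axiom 5; it is valid on a frame exactly when R is euclidean. R is not euclidean, so not valid.
(B) q → [R]⟨R⟩q is axiom B, which corresponds to symmetry. R is not symmetric — not valid.
(C) [R]q → [R][R]q (axiom 4) characterises the transitive frames. R is not transitive — not valid.

none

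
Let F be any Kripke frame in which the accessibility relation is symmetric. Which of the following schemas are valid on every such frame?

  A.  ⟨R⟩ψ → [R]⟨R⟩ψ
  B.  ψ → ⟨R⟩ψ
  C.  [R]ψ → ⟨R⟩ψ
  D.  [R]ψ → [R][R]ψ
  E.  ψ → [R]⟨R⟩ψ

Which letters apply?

(A) ⟨R⟩ψ → [R]⟨R⟩ψ is axiom 5; it is valid on a frame exactly when R is euclidean. Such an R need not be euclidean, so not valid.
(B) ψ → ⟨R⟩ψ (the dual of axiom T) characterises the reflexive frames. Such an R need not be reflexive — not valid.
(C) axiom D: valid iff R is serial. Such an R need not be serial — not valid.
(D) [R]ψ → [R][R]ψ is axiom 4, which corresponds to transitivity. Such an R need not be transitive — not valid.
(E) ψ → [R]⟨R⟩ψ (axiom B) characterises the symmetric frames. Every such R is symmetric — valid.

E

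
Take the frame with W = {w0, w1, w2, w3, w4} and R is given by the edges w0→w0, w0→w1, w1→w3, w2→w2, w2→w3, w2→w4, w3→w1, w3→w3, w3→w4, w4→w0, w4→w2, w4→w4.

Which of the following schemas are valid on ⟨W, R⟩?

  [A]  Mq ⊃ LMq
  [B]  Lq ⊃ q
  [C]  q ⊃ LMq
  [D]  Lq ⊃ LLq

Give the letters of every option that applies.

none

R is not reflexive: not w1 R w1.
R is not symmetric: w0 R w1 but not w1 R w0.
R is not transitive: w0 R w1 and w1 R w3 but not w0 R w3.
R is not euclidean: w0 R w1 and w0 R w0 but not w1 R w0.
(A) Mq ⊃ LMq is axiom 5, which corresponds to the euclidean property. R is not euclidean — not valid.
(B) Lq ⊃ q is axiom T; it is valid on a frame exactly when R is reflexive. R is not reflexive, so not valid.
(C) q ⊃ LMq is axiom B; it is valid on a frame exactly when R is symmetric. R is not symmetric, so not valid.
(D) Lq ⊃ LLq (axiom 4) characterises the transitive frames. R is not transitive — not valid.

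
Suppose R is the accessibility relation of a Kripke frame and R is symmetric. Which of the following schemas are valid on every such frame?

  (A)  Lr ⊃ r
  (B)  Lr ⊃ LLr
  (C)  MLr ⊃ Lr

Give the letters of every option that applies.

none

(A) Lr ⊃ r (axiom T) characterises the reflexive frames. Such an R need not be reflexive — not valid.
(B) Lr ⊃ LLr (axiom 4) characterises the transitive frames. Such an R need not be transitive — not valid.
(C) MLr ⊃ Lr is the dual of axiom 5; it is valid on a frame exactly when R is euclidean. Such an R need not be euclidean, so not valid.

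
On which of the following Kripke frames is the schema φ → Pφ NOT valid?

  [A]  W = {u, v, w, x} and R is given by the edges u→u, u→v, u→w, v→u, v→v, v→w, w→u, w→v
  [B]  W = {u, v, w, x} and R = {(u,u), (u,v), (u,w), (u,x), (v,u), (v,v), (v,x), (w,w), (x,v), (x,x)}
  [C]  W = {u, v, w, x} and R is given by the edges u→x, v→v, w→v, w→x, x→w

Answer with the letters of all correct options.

The schema φ → Pφ is the dual of axiom T; it is valid on a frame iff R is reflexive.
(A) R is not reflexive (not w R w), so the schema fails here.
(B) R is reflexive (each world relates to itself), so the schema is valid here.
(C) R is not reflexive (not u R u), so the schema fails here.

A, C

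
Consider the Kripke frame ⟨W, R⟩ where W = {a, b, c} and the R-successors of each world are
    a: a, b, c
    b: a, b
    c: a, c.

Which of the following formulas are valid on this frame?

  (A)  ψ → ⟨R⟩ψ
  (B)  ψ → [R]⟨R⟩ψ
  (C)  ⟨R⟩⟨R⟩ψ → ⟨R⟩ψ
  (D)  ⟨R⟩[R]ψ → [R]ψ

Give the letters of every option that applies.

A, B

R is reflexive: each world relates to itself.
R is symmetric: every R-edge is matched by its reverse.
R is not transitive: b R a and a R c but not b R c.
R is not euclidean: a R b and a R c but not b R c.
(A) ψ → ⟨R⟩ψ (the dual of axiom T) characterises the reflexive frames. R is reflexive — valid.
(B) ψ → [R]⟨R⟩ψ is axiom B, which corresponds to symmetry. R is symmetric — valid.
(C) ⟨R⟩⟨R⟩ψ → ⟨R⟩ψ is the dual of axiom 4; it is valid on a frame exactly when R is transitive. R is not transitive, so not valid.
(D) the dual of axiom 5: valid iff R is euclidean. R is not euclidean — not valid.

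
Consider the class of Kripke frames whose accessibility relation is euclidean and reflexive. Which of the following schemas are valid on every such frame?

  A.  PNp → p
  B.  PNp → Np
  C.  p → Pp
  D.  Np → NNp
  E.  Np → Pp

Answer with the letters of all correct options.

A, B, C, D, E

A reflexive euclidean relation is also symmetric (from wRw and wRv the euclidean condition gives vRw) and hence transitive; it is an equivalence relation.
(A) PNp → p is the dual of axiom B, which corresponds to symmetry. Every such R is symmetric — valid.
(B) PNp → Np (the dual of axiom 5) characterises the euclidean frames. Every such R is euclidean — valid.
(C) p → Pp is the dual of axiom T; it is valid on a frame exactly when R is reflexive. Every such R is reflexive, so valid.
(D) axiom 4: valid iff R is transitive. Every such R is transitive — valid.
(E) Np → Pp is axiom D, which corresponds to seriality. Every such R is serial — valid.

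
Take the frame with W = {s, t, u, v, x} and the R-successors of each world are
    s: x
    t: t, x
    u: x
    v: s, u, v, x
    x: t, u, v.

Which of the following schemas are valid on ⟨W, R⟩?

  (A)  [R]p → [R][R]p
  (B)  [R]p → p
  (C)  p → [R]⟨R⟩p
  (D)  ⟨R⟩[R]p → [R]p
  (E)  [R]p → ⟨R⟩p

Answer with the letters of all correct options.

E

R is not reflexive: not s R s.
R is not symmetric: s R x but not x R s.
R is not transitive: s R x and x R t but not s R t.
R is not euclidean: v R s and v R u but not s R u.
R is serial: every world has an R-successor.
(A) [R]p → [R][R]p (axiom 4) characterises the transitive frames. R is not transitive — not valid.
(B) axiom T: valid iff R is reflexive. R is not reflexive — not valid.
(C) axiom B: valid iff R is symmetric. R is not symmetric — not valid.
(D) ⟨R⟩[R]p → [R]p is the dual of axiom 5; it is valid on a frame exactly when R is euclidean. R is not euclidean, so not valid.
(E) [R]p → ⟨R⟩p (axiom D) characterises the serial frames. R is serial — valid.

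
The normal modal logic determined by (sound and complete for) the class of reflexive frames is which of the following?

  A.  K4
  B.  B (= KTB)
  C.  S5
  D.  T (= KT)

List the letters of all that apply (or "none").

D

(A) K4 is determined by the class of transitive frames.
(B) B (= KTB) is determined by the class of reflexive and symmetric frames.
(C) S5 is determined by the class of reflexive, symmetric, and transitive frames.
(D) T (= KT) is determined by exactly this class.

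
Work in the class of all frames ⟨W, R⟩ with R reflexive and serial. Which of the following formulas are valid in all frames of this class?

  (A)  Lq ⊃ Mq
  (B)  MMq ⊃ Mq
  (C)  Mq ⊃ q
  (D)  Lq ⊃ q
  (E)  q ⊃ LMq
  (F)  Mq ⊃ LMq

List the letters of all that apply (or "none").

(A) Lq ⊃ Mq (axiom D) characterises the serial frames. Every such R is serial — valid.
(B) MMq ⊃ Mq is the dual of axiom 4, which corresponds to transitivity. Such an R need not be transitive — not valid.
(C) Mq ⊃ q is the converse of T; it holds exactly when R ⊆ identity. Such an R need not be a subset of the identity — not valid.
(D) Lq ⊃ q is axiom T; it is valid on a frame exactly when R is reflexive. Every such R is reflexive, so valid.
(E) q ⊃ LMq is axiom B; it is valid on a frame exactly when R is symmetric. Such an R need not be symmetric, so not valid.
(F) Mq ⊃ LMq is axiom 5, which corresponds to the euclidean property. Such an R need not be euclidean — not valid.

A, D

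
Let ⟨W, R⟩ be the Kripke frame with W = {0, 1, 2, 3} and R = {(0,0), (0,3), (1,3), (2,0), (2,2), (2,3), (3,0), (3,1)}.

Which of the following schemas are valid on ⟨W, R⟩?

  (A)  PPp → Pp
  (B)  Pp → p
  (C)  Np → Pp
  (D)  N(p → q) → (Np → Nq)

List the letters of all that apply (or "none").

C, D

R is not transitive: 0 R 3 and 3 R 1 but not 0 R 1.
R is serial: every world has an R-successor.
R is not a subset of the identity: 0 R 3 with 0 ≠ 3.
(A) PPp → Pp is the dual of axiom 4, which corresponds to transitivity. R is not transitive — not valid.
(B) Pp → p is valid only on frames where every R-edge is a self-loop. Here R ⊄ identity — not valid.
(C) axiom D: valid iff R is serial. R is serial — valid.
(D) N(p → q) → (Np → Nq) is the K axiom; it holds on all frames — valid.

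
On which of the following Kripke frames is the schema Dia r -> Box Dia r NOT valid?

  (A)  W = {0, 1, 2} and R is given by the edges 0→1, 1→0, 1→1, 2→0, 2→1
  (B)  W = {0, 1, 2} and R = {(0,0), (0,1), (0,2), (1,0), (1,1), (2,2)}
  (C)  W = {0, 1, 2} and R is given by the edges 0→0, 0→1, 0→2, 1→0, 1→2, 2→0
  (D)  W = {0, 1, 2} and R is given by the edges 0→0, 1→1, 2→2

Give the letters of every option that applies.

The schema Dia r -> Box Dia r is axiom 5; it is valid on a frame iff R is euclidean.
(A) R is not euclidean (1 R 0 and 1 R 0 but not 0 R 0), so the schema fails here.
(B) R is not euclidean (0 R 1 and 0 R 2 but not 1 R 2), so the schema fails here.
(C) R is not euclidean (0 R 2 and 0 R 1 but not 2 R 1), so the schema fails here.
(D) R is euclidean (any two R-successors of the same world are R-related), so the schema is valid here.

A, B, C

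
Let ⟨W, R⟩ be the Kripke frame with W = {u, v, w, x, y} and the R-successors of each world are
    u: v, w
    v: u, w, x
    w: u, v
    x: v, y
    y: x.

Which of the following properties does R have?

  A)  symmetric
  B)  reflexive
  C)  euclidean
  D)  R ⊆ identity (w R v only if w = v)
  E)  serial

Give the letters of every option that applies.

A, E

(A) symmetric: every R-edge is matched by its reverse.
(B) not reflexive: not u R u.
(C) not euclidean: v R u and v R x but not u R x.
(D) not ⊆ identity: u R v with u ≠ v.
(E) serial: every world has an R-successor.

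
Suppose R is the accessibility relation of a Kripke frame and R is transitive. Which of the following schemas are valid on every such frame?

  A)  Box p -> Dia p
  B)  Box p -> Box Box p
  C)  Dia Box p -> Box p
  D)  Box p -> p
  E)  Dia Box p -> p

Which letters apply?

(A) Box p -> Dia p is axiom D; it is valid on a frame exactly when R is serial. Such an R need not be serial, so not valid.
(B) axiom 4: valid iff R is transitive. Every such R is transitive — valid.
(C) the dual of axiom 5: valid iff R is euclidean. Such an R need not be euclidean — not valid.
(D) Box p -> p is axiom T, which corresponds to reflexivity. Such an R need not be reflexive — not valid.
(E) the dual of axiom B: valid iff R is symmetric. Such an R need not be symmetric — not valid.

B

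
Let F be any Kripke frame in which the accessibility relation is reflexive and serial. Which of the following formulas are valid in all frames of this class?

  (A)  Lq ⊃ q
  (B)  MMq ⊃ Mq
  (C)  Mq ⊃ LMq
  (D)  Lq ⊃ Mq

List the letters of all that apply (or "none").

A, D

(A) axiom T: valid iff R is reflexive. Every such R is reflexive — valid.
(B) MMq ⊃ Mq is the dual of axiom 4; it is valid on a frame exactly when R is transitive. Such an R need not be transitive, so not valid.
(C) axiom 5: valid iff R is euclidean. Such an R need not be euclidean — not valid.
(D) Lq ⊃ Mq is axiom D, which corresponds to seriality. Every such R is serial — valid.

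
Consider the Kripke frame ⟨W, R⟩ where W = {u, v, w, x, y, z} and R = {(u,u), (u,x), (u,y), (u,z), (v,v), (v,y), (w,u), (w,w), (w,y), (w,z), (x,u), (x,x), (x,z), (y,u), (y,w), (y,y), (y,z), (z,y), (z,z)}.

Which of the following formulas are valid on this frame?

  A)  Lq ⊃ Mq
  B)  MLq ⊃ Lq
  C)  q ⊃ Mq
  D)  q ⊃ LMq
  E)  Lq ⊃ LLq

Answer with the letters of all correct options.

R is reflexive: each world relates to itself.
R is not symmetric: u R z but not z R u.
R is not transitive: u R y and y R w but not u R w.
R is not euclidean: u R x and u R y but not x R y.
R is serial: every world has an R-successor.
(A) Lq ⊃ Mq (axiom D) characterises the serial frames. R is serial — valid.
(B) MLq ⊃ Lq is the dual of axiom 5, which corresponds to the euclidean property. R is not euclidean — not valid.
(C) q ⊃ Mq is the dual of axiom T, which corresponds to reflexivity. R is reflexive — valid.
(D) q ⊃ LMq is axiom B, which corresponds to symmetry. R is not symmetric — not valid.
(E) axiom 4: valid iff R is transitive. R is not transitive — not valid.

A, C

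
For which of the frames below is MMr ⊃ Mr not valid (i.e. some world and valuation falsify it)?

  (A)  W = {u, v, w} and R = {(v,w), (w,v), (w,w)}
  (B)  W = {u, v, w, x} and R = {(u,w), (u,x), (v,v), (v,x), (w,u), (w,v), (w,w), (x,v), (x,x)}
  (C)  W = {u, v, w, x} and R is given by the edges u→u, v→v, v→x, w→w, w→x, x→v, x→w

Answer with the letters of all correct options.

A, B, C

The schema MMr ⊃ Mr is the dual of axiom 4; it is valid on a frame iff R is transitive.
(A) R is not transitive (v R w and w R v but not v R v), so the schema fails here.
(B) R is not transitive (u R w and w R u but not u R u), so the schema fails here.
(C) R is not transitive (v R x and x R w but not v R w), so the schema fails here.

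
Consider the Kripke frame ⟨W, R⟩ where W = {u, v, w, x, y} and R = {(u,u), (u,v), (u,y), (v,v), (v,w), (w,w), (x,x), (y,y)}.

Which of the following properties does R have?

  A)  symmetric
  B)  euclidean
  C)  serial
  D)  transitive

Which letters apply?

(A) not symmetric: u R v but not v R u.
(B) not euclidean: u R v and u R u but not v R u.
(C) serial: every world has an R-successor.
(D) not transitive: u R v and v R w but not u R w.

C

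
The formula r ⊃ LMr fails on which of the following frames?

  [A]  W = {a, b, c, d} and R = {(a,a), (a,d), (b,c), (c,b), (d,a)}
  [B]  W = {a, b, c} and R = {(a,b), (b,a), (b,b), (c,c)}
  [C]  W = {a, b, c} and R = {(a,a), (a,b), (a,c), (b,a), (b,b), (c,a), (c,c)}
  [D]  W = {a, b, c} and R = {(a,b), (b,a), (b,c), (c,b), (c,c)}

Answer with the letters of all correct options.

The schema r ⊃ LMr is axiom B; it is valid on a frame iff R is symmetric.
(A) R is symmetric (every R-edge is matched by its reverse), so the schema is valid here.
(B) R is symmetric (every R-edge is matched by its reverse), so the schema is valid here.
(C) R is symmetric (every R-edge is matched by its reverse), so the schema is valid here.
(D) R is symmetric (every R-edge is matched by its reverse), so the schema is valid here.

none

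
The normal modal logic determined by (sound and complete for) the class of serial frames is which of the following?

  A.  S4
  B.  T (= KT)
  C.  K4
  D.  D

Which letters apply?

(A) S4 is determined by the class of reflexive and transitive frames.
(B) T (= KT) is determined by the class of reflexive frames.
(C) K4 is determined by the class of transitive frames.
(D) D is determined by exactly this class.

D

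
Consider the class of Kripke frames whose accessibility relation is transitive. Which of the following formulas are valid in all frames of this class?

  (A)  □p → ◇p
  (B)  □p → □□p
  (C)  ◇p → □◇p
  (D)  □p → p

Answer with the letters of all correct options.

B

(A) □p → ◇p (axiom D) characterises the serial frames. Such an R need not be serial — not valid.
(B) □p → □□p is axiom 4, which corresponds to transitivity. Every such R is transitive — valid.
(C) ◇p → □◇p (axiom 5) characterises the euclidean frames. Such an R need not be euclidean — not valid.
(D) axiom T: valid iff R is reflexive. Such an R need not be reflexive — not valid.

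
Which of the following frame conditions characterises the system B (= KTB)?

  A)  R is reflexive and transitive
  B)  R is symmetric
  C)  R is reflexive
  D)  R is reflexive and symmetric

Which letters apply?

D

(A) this class determines S4, not B (= KTB).
(B) this class determines KB, not B (= KTB).
(C) this class determines T (= KT), not B (= KTB).
(D) B (= KTB) is sound and complete for exactly this class.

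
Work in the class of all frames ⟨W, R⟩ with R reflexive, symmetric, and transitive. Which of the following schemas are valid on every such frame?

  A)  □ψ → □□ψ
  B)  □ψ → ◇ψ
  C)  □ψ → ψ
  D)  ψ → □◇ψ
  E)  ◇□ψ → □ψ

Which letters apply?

A relation that is reflexive, symmetric, and transitive is also euclidean and serial.
(A) axiom 4: valid iff R is transitive. Every such R is transitive — valid.
(B) □ψ → ◇ψ is axiom D, which corresponds to seriality. Every such R is serial — valid.
(C) □ψ → ψ (axiom T) characterises the reflexive frames. Every such R is reflexive — valid.
(D) ψ → □◇ψ is axiom B; it is valid on a frame exactly when R is symmetric. Every such R is symmetric, so valid.
(E) ◇□ψ → □ψ is the dual of axiom 5, which corresponds to the euclidean property. Every such R is euclidean — valid.

A, B, C, D, E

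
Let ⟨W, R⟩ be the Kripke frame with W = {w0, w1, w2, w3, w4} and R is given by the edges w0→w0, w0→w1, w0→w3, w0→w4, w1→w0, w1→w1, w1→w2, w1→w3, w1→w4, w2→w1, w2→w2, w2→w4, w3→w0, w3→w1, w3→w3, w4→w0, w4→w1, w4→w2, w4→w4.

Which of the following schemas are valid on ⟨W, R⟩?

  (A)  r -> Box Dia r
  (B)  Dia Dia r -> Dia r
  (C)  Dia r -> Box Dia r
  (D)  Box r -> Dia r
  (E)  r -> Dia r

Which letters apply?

R is reflexive: each world relates to itself.
R is symmetric: every R-edge is matched by its reverse.
R is not transitive: w0 R w1 and w1 R w2 but not w0 R w2.
R is not euclidean: w0 R w3 and w0 R w4 but not w3 R w4.
R is serial: every world has an R-successor.
(A) r -> Box Dia r (axiom B) characterises the symmetric frames. R is symmetric — valid.
(B) Dia Dia r -> Dia r is the dual of axiom 4; it is valid on a frame exactly when R is transitive. R is not transitive, so not valid.
(C) axiom 5: valid iff R is euclidean. R is not euclidean — not valid.
(D) Box r -> Dia r is axiom D, which corresponds to seriality. R is serial — valid.
(E) r -> Dia r is the dual of axiom T; it is valid on a frame exactly when R is reflexive. R is reflexive, so valid.

A, D, E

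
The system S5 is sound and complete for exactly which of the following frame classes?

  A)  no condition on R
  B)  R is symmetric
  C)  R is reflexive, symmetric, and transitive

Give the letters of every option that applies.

(A) this class determines K, not S5.
(B) this class determines KB, not S5.
(C) S5 is sound and complete for exactly this class.

C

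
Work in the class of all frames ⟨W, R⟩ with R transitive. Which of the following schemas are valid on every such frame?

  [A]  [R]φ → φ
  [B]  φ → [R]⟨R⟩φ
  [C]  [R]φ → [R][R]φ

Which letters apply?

(A) axiom T: valid iff R is reflexive. Such an R need not be reflexive — not valid.
(B) φ → [R]⟨R⟩φ (axiom B) characterises the symmetric frames. Such an R need not be symmetric — not valid.
(C) [R]φ → [R][R]φ is axiom 4; it is valid on a frame exactly when R is transitive. Every such R is transitive, so valid.

C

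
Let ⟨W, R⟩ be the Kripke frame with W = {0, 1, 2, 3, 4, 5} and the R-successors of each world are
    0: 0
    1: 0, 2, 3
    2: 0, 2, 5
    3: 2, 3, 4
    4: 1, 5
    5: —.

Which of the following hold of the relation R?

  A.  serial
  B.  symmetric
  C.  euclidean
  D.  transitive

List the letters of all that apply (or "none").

(A) not serial: 5 has no R-successor.
(B) not symmetric: 1 R 0 but not 0 R 1.
(C) not euclidean: 1 R 0 and 1 R 2 but not 0 R 2.
(D) not transitive: 1 R 2 and 2 R 5 but not 1 R 5.

none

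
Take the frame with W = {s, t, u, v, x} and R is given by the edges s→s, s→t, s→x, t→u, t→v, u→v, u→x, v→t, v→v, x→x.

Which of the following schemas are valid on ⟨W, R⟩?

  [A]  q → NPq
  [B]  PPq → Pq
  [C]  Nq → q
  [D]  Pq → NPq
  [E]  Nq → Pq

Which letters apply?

E

R is not reflexive: not t R t.
R is not symmetric: s R t but not t R s.
R is not transitive: s R t and t R u but not s R u.
R is not euclidean: s R t and s R s but not t R s.
R is serial: every world has an R-successor.
(A) q → NPq (axiom B) characterises the symmetric frames. R is not symmetric — not valid.
(B) PPq → Pq is the dual of axiom 4; it is valid on a frame exactly when R is transitive. R is not transitive, so not valid.
(C) Nq → q is axiom T, which corresponds to reflexivity. R is not reflexive — not valid.
(D) Pq → NPq is axiom 5; it is valid on a frame exactly when R is euclidean. R is not euclidean, so not valid.
(E) Nq → Pq is axiom D; it is valid on a frame exactly when R is serial. R is serial, so valid.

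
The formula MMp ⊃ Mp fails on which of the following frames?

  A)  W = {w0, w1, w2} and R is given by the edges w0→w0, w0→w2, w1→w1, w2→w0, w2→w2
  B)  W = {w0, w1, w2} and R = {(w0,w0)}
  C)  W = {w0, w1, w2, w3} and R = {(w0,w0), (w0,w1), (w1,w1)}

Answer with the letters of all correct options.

none

The schema MMp ⊃ Mp is the dual of axiom 4; it is valid on a frame iff R is transitive.
(A) R is transitive (R is closed under composition), so the schema is valid here.
(B) R is transitive (R is closed under composition), so the schema is valid here.
(C) R is transitive (R is closed under composition), so the schema is valid here.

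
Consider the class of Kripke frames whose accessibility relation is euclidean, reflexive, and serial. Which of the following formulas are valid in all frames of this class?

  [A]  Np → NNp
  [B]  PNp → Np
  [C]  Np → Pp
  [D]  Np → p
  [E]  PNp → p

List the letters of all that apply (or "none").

A relation that is euclidean, reflexive, and serial is also symmetric and transitive.
(A) Np → NNp is axiom 4; it is valid on a frame exactly when R is transitive. Every such R is transitive, so valid.
(B) PNp → Np is the dual of axiom 5, which corresponds to the euclidean property. Every such R is euclidean — valid.
(C) Np → Pp is axiom D; it is valid on a frame exactly when R is serial. Every such R is serial, so valid.
(D) axiom T: valid iff R is reflexive. Every such R is reflexive — valid.
(E) PNp → p is the dual of axiom B, which corresponds to symmetry. Every such R is symmetric — valid.

A, B, C, D, E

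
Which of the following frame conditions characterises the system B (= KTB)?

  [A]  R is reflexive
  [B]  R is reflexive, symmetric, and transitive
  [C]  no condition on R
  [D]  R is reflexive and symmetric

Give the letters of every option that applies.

(A) this class determines T (= KT), not B (= KTB).
(B) this class determines S5, not B (= KTB).
(C) this class determines K, not B (= KTB).
(D) B (= KTB) is sound and complete for exactly this class.

D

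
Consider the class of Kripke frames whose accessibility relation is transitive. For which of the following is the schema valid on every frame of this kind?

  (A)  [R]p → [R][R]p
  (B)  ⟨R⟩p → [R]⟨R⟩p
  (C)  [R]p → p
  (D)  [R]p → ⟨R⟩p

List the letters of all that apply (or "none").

(A) axiom 4: valid iff R is transitive. Every such R is transitive — valid.
(B) axiom 5: valid iff R is euclidean. Such an R need not be euclidean — not valid.
(C) [R]p → p is axiom T; it is valid on a frame exactly when R is reflexive. Such an R need not be reflexive, so not valid.
(D) [R]p → ⟨R⟩p is axiom D; it is valid on a frame exactly when R is serial. Such an R need not be serial, so not valid.

A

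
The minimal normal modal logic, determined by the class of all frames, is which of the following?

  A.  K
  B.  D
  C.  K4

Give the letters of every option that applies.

(A) K is determined by exactly this class.
(B) D is determined by the class of serial frames.
(C) K4 is determined by the class of transitive frames.

A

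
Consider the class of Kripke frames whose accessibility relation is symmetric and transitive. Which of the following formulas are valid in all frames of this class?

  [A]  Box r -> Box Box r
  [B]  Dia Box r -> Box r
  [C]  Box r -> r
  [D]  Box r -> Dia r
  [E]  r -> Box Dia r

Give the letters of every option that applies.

A symmetric transitive relation is euclidean (uRv and uRw give vRu by symmetry, then vRw by transitivity).
(A) Box r -> Box Box r is axiom 4; it is valid on a frame exactly when R is transitive. Every such R is transitive, so valid.
(B) Dia Box r -> Box r (the dual of axiom 5) characterises the euclidean frames. Every such R is euclidean — valid.
(C) axiom T: valid iff R is reflexive. Such an R need not be reflexive — not valid.
(D) axiom D: valid iff R is serial. Such an R need not be serial — not valid.
(E) r -> Box Dia r (axiom B) characterises the symmetric frames. Every such R is symmetric — valid.

A, B, E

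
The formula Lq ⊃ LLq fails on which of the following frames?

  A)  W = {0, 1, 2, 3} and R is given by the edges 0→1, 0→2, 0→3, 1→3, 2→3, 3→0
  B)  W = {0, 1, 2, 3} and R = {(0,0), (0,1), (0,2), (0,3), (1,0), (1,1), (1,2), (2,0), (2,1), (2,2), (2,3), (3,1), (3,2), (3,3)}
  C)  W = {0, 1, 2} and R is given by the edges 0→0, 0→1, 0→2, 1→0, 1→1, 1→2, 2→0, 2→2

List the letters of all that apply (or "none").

A, B, C

The schema Lq ⊃ LLq is axiom 4; it is valid on a frame iff R is transitive.
(A) R is not transitive (0 R 3 and 3 R 0 but not 0 R 0), so the schema fails here.
(B) R is not transitive (1 R 0 and 0 R 3 but not 1 R 3), so the schema fails here.
(C) R is not transitive (2 R 0 and 0 R 1 but not 2 R 1), so the schema fails here.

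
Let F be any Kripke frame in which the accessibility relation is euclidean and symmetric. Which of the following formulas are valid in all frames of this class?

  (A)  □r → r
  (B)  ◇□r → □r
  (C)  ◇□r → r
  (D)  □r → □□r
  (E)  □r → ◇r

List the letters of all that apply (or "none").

B, C, D

A symmetric euclidean relation is transitive (uRv and vRw give vRu by symmetry, then uRw by the euclidean condition, applied at v).
(A) □r → r is axiom T; it is valid on a frame exactly when R is reflexive. Such an R need not be reflexive, so not valid.
(B) ◇□r → □r is the dual of axiom 5; it is valid on a frame exactly when R is euclidean. Every such R is euclidean, so valid.
(C) ◇□r → r (the dual of axiom B) characterises the symmetric frames. Every such R is symmetric — valid.
(D) □r → □□r (axiom 4) characterises the transitive frames. Every such R is transitive — valid.
(E) □r → ◇r (axiom D) characterises the serial frames. Such an R need not be serial — not valid.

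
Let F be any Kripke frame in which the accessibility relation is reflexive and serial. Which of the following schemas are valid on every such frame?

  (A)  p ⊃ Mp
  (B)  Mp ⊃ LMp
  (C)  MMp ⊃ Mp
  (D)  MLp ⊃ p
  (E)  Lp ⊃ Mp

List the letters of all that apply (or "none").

A, E

(A) p ⊃ Mp is the dual of axiom T; it is valid on a frame exactly when R is reflexive. Every such R is reflexive, so valid.
(B) Mp ⊃ LMp is axiom 5, which corresponds to the euclidean property. Such an R need not be euclidean — not valid.
(C) the dual of axiom 4: valid iff R is transitive. Such an R need not be transitive — not valid.
(D) the dual of axiom B: valid iff R is symmetric. Such an R need not be symmetric — not valid.
(E) axiom D: valid iff R is serial. Every such R is serial — valid.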